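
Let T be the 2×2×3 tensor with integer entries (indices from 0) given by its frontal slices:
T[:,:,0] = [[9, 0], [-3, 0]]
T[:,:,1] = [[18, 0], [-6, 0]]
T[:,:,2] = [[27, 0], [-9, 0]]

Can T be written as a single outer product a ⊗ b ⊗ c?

If T = a ⊗ b ⊗ c then every fibre of T is a multiple of the corresponding factor, so read the factors off the fibres through the nonzero entry T[0,0,0] = 9.
The mode-1 fibre T[:,0,0] = [9, -3] gives a = [3, -1] (primitive direction); the mode-2 fibre T[0,:,0] = [9, 0] gives b = [1, 0]; then c[k] = T[0,0,k] / (a[0]·b[0]) = [9, 18, 27] / 3 = [3, 6, 9].
Expanding [3, -1] ⊗ [1, 0] ⊗ [3, 6, 9] reproduces all 12 entries of T, so T = [3, -1] ⊗ [1, 0] ⊗ [3, 6, 9] and rank(T) ≤ 1.
Equivalently every frontal slice T[:,:,k] is c[k] times the rank-1 matrix [3, -1] ⊗ [1, 0]. So T has rank 1 (it is nonzero).

Yes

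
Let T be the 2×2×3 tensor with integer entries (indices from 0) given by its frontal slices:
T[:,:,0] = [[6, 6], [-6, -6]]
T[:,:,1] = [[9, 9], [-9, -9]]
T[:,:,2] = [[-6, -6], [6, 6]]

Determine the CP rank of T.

Lower bound: T ≠ 0 (e.g. T[0,0,0] = 6), so rank(T) ≥ 1.
Upper bound: if T = a ⊗ b ⊗ c then every fibre of T is a multiple of the corresponding factor, so read the factors off the fibres through the nonzero entry T[0,0,0] = 6.
The mode-1 fibre T[:,0,0] = [6, -6] gives a = (1, -1) (primitive direction); the mode-2 fibre T[0,:,0] = [6, 6] gives b = (1, 1); then c[k] = T[0,0,k] / (a[0]·b[0]) = [6, 9, -6] / 1 = (6, 9, -6).
Expanding (1, -1) ⊗ (1, 1) ⊗ (6, 9, -6) reproduces all 12 entries of T, so T = (1, -1) ⊗ (1, 1) ⊗ (6, 9, -6) and rank(T) ≤ 1.
These bounds meet, so rank(T) = 1.

1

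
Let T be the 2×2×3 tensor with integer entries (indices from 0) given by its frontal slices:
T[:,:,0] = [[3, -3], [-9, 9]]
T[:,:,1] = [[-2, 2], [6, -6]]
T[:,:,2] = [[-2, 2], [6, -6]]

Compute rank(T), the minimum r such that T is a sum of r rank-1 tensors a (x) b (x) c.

1

Lower bound: T ≠ 0 (e.g. T[0,0,0] = 3), so rank(T) ≥ 1.
Upper bound: the mode-1 fibre T[:,0,0] = [3, -9] gives a = [1, -3] (primitive direction); the mode-2 fibre T[0,:,0] = [3, -3] gives b = [1, -1]; then c[k] = T[0,0,k] / (a[0]·b[0]) = [3, -2, -2] / 1 = [3, -2, -2].
Expanding [1, -3] (x) [1, -1] (x) [3, -2, -2] reproduces all 12 entries of T, so T = [1, -3] (x) [1, -1] (x) [3, -2, -2] and rank(T) ≤ 1.
These bounds meet, so rank(T) = 1.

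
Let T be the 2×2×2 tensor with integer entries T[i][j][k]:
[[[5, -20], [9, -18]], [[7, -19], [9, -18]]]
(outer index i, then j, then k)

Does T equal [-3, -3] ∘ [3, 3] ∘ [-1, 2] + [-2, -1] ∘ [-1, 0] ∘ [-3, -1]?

Reconstruct entry (0,0,0) from the claimed factors: Σₗ aₗ[0]bₗ[0]cₗ[0] = (-3)·(3)·(-1) + (-2)·(-1)·(-3) = 3, but T[0,0,0] = 5. The claim is false.

No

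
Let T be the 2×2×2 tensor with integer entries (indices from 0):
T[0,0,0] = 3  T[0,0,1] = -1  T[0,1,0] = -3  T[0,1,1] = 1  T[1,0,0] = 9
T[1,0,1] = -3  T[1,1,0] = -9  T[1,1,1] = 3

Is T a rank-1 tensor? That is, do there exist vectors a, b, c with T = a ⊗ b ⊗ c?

Yes

If T = a ⊗ b ⊗ c then every fibre of T is a multiple of the corresponding factor, so read the factors off the fibres through the nonzero entry T[0,0,0] = 3.
The mode-1 fibre T[:,0,0] = [3, 9] gives a = [1, 3] (primitive direction); the mode-2 fibre T[0,:,0] = [3, -3] gives b = [1, -1]; then c[k] = T[0,0,k] / (a[0]·b[0]) = [3, -1] / 1 = [3, -1].
Expanding [1, 3] ⊗ [1, -1] ⊗ [3, -1] reproduces all 8 entries of T, so T = [1, 3] ⊗ [1, -1] ⊗ [3, -1] and rank(T) ≤ 1.
Equivalently every frontal slice T[:,:,k] is c[k] times the rank-1 matrix [1, 3] ⊗ [1, -1]. So T has rank 1 (it is nonzero).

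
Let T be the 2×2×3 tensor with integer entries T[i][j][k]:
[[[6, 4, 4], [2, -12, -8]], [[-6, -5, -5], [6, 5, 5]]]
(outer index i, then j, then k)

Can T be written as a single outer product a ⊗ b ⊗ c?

The mode-3 unfolding of T (rows indexed by k, columns by (i,j) = (0,0), (0,1), (1,0), (1,1)) is [[6, 2, -6, 6], [4, -12, -5, 5], [4, -8, -5, 5]].
There the 3×3 minor on rows k ∈ {0, 1, 2}, columns (i,j) ∈ {(0,0), (0,1), (1,0)} is det [[6, 2, -6], [4, -12, -5], [4, -8, -5]] = 24 ≠ 0, so this unfolding has rank ≥ 3; CP rank is at least every unfolding rank, so rank(T) ≥ 3.
In particular rank(T) ≥ 3 > 1, so T is not rank-1.

No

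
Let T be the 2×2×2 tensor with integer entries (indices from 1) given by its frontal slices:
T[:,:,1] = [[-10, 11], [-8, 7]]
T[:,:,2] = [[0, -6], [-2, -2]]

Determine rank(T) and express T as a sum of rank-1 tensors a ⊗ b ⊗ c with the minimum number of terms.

Lower bound: in the mode-3 unfolding of T (rows indexed by k, columns by (i,j)) the 2×2 minor on rows k ∈ {1, 2}, columns (i,j) ∈ {(1,1), (1,2)} is det [[-10, 11], [0, -6]] = 60 ≠ 0, so that unfolding has rank ≥ 2 and hence rank(T) ≥ 2 (CP rank is at least every unfolding rank, though it can be larger).
Upper bound: with S_k = T[:,:,k], the two rank-1 terms a₁b₁ᵀ, a₂b₂ᵀ are the rank-1 members of the pencil x·S₁ + y·S₂.
det(x·S₁ + y·S₂) is 18·x² − 6·xy − 12·y² = 6·(3·x + 2·y)(x − y), vanishing at (x:y) = (2:-3) and (1:1).
M₁ = 2·S₁ − 3·S₂ = [[-20, 40], [-10, 20]] = (-10)·[2, 1][1, -2]ᵀ and M₂ = S₁ + S₂ = [[-10, 5], [-10, 5]] = (-5)·[1, 1][2, -1]ᵀ, so take a₁ = [2, 1], b₁ = [1, -2], a₂ = [1, 1], b₂ = [2, -1].
Each slice is an integer combination of E₁ = a₁b₁ᵀ and E₂ = a₂b₂ᵀ: S₁ = −2·E₁ − 3·E₂, S₂ = 2·E₁ − 2·E₂; reading off coefficients, c₁ = [-2, 2] and c₂ = [-3, -2].
Hence T = [2, 1] ⊗ [1, -2] ⊗ [-2, 2] + [1, 1] ⊗ [2, -1] ⊗ [-3, -2], so rank(T) ≤ 2.
These bounds meet, so rank(T) = 2.

rank(T) = 2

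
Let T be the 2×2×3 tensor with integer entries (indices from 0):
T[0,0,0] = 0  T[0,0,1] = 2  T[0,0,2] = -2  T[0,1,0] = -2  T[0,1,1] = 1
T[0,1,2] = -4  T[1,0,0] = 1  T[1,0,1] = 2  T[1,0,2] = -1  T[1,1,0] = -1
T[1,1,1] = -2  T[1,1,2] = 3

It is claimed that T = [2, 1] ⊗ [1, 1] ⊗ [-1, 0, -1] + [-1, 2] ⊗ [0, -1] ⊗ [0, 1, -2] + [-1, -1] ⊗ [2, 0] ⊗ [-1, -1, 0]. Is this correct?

Reconstruct entrywise from the claimed factors. For example, T[0,1,0] = -2 and Σₗ aₗ[0]bₗ[1]cₗ[0] = (2)·(1)·(-1) + (-1)·(-1)·(0) + (-1)·(0)·(-1) = -2; checking all 12 entries, every one matches. The claim holds.

Yes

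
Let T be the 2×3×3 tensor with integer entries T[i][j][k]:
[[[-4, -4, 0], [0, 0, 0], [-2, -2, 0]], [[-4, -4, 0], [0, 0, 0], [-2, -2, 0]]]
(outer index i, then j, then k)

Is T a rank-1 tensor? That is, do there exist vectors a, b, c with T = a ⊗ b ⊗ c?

The mode-1 fibre T[:,0,0] = [-4, -4] gives a = [1, 1] (primitive direction); the mode-2 fibre T[0,:,0] = [-4, 0, -2] gives b = [2, 0, 1]; then c[k] = T[0,0,k] / (a[0]·b[0]) = [-4, -4, 0] / 2 = [-2, -2, 0].
Expanding [1, 1] ⊗ [2, 0, 1] ⊗ [-2, -2, 0] reproduces all 18 entries of T, so T = [1, 1] ⊗ [2, 0, 1] ⊗ [-2, -2, 0] and rank(T) ≤ 1.
Equivalently every frontal slice T[:,:,k] is c[k] times the rank-1 matrix [1, 1] ⊗ [2, 0, 1]. So T has rank 1 (it is nonzero).

Yes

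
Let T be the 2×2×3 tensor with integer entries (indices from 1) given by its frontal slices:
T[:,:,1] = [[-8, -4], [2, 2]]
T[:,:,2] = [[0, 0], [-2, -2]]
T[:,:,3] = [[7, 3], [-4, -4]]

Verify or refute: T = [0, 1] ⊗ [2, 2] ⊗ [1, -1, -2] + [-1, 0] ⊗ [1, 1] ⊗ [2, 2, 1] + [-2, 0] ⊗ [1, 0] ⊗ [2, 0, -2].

Reconstruct entry (1,1,1) from the claimed factors: Σₗ aₗ[1]bₗ[1]cₗ[1] = (0)·(2)·(1) + (-1)·(1)·(2) + (-2)·(1)·(2) = -6, but T[1,1,1] = -8. The claim is false.

No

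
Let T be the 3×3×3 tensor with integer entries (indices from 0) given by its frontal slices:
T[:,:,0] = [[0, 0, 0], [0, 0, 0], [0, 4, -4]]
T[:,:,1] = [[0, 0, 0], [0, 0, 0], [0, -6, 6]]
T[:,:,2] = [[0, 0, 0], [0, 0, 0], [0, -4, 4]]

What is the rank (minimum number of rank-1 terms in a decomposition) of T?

Lower bound: T ≠ 0 (e.g. T[2,1,0] = 4), so rank(T) ≥ 1.
Upper bound: if T = a (x) b (x) c then every fibre of T is a multiple of the corresponding factor, so read the factors off the fibres through the nonzero entry T[2,1,0] = 4.
The mode-1 fibre T[:,1,0] = [0, 0, 4] gives a = [0, 0, 1] (primitive direction); the mode-2 fibre T[2,:,0] = [0, 4, -4] gives b = [0, 1, -1]; then c[k] = T[2,1,k] / (a[2]·b[1]) = [4, -6, -4] / 1 = [4, -6, -4].
Expanding [0, 0, 1] (x) [0, 1, -1] (x) [4, -6, -4] reproduces all 27 entries of T, so T = [0, 0, 1] (x) [0, 1, -1] (x) [4, -6, -4] and rank(T) ≤ 1.
These bounds meet, so rank(T) = 1.

1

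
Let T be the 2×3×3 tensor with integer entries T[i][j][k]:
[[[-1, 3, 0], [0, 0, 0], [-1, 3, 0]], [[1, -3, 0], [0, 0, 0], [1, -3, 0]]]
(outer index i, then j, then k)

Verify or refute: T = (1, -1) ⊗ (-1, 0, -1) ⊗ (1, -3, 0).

Yes

Reconstruct entrywise from the claimed factors. For example, T[0,0,0] = -1 and Σₗ aₗ[0]bₗ[0]cₗ[0] = (1)·(-1)·(1) = -1; checking all 18 entries, every one matches. The claim holds.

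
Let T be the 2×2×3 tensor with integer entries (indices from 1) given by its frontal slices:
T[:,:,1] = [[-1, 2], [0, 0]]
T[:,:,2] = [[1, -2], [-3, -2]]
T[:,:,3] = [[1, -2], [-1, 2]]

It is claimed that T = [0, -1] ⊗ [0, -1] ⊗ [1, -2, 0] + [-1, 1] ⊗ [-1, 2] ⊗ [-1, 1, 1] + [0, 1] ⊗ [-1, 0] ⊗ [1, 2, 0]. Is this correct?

No

Reconstruct entry (2,2,1) from the claimed factors: Σₗ aₗ[2]bₗ[2]cₗ[1] = (-1)·(-1)·(1) + (1)·(2)·(-1) + (1)·(0)·(1) = -1, but T[2,2,1] = 0. The claim is false.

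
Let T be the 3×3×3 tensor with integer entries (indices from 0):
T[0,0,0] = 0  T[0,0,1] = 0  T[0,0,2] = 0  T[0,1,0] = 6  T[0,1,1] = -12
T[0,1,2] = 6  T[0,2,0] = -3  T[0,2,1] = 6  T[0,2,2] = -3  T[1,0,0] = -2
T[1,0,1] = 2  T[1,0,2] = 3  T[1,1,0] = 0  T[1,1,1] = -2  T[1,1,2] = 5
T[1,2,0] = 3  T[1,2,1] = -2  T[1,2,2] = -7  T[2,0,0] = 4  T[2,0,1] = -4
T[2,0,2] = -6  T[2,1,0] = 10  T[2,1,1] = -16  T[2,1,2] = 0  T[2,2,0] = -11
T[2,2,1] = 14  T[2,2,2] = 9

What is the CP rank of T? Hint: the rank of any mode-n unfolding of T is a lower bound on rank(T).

2

Lower bound: the mode-1 unfolding of T (rows indexed by i, columns by (j,k) = (0,0), (0,1), (0,2), (1,0), (1,1), (1,2), (2,0), (2,1), (2,2)) is [[0, 0, 0, 6, -12, 6, -3, 6, -3], [-2, 2, 3, 0, -2, 5, 3, -2, -7], [4, -4, -6, 10, -16, 0, -11, 14, 9]].
There the 2×2 minor on rows i ∈ {0, 1}, columns (j,k) ∈ {(0,0), (1,0)} is det [[0, 6], [-2, 0]] = 12 ≠ 0, so this unfolding has rank ≥ 2; CP rank is at least every unfolding rank, so rank(T) ≥ 2. (This is only a lower bound: in general the CP rank may exceed every unfolding rank, so we still need to exhibit 2 rank-1 terms summing to T.)
Upper bound — finding two terms. Write S_k = T[:,:,k] for the frontal slices: S₀ = [[0, 6, -3], [-2, 0, 3], [4, 10, -11]], S₁ = [[0, -12, 6], [2, -2, -2], [-4, -16, 14]], S₂ = [[0, 6, -3], [3, 5, -7], [-6, 0, 9]].
If T = a₁ ∘ b₁ ∘ c₁ + a₂ ∘ b₂ ∘ c₂ then each S_k = c₁[k]·a₁b₁ᵀ + c₂[k]·a₂b₂ᵀ. S₀ and S₁ are linearly independent, so a₁b₁ᵀ and a₂b₂ᵀ must span the same plane of matrices: they are the rank-1 matrices of the form x·S₀ + y·S₁.
The 2×2 minor of x·S₀ + y·S₁ on rows {0,1}, columns {0,1} is 12·x² − 36·xy + 24·y² = 12·(x − 2·y)(x − y), vanishing at (x:y) = (2:1) and (1:1).
M₁ = 2·S₀ + S₁ = [[0, 0, 0], [-2, -2, 4], [4, 4, -8]] = (-2)·[0, 1, -2][1, 1, -2]ᵀ and M₂ = S₀ + S₁ = [[0, -6, 3], [0, -2, 1], [0, -6, 3]] = −[3, 1, 3][0, 2, -1]ᵀ, so take a₁ = [0, 1, -2], b₁ = [1, 1, -2], a₂ = [3, 1, 3], b₂ = [0, 2, -1].
Each slice is an integer combination of E₁ = a₁b₁ᵀ and E₂ = a₂b₂ᵀ: S₀ = −2·E₁ + E₂, S₁ = 2·E₁ − 2·E₂, S₂ = 3·E₁ + E₂; reading off coefficients, c₁ = [-2, 2, 3] and c₂ = [1, -2, 1].
Hence T = [0, 1, -2] ∘ [1, 1, -2] ∘ [-2, 2, 3] + [3, 1, 3] ∘ [0, 2, -1] ∘ [1, -2, 1], so rank(T) ≤ 2.
These bounds meet, so rank(T) = 2.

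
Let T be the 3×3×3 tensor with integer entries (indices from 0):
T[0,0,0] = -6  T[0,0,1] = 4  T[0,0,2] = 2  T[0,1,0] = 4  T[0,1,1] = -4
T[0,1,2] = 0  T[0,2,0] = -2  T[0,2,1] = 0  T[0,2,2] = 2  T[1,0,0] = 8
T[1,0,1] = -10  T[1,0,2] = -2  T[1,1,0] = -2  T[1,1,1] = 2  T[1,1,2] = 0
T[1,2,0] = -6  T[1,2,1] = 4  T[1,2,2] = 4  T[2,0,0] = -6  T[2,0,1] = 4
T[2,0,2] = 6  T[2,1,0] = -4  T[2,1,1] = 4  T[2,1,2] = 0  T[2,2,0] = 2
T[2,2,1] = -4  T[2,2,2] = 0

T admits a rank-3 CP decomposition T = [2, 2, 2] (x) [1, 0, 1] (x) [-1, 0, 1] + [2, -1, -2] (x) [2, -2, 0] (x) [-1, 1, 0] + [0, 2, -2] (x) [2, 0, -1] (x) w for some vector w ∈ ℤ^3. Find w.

w = [2, -2, -1]

Subtract the known terms from T to get the rank-1 residual R = [0, 2, -2] (x) [2, 0, -1] (x) w, so R[i,j,k] = a[i]·b[j]·w[k]. Pick indices with nonzero a[1]·b[0] = (2)·(2) = 4. Only the fibre through (1,0,·) is needed: R[1,0,:] = T[1,0,:] − Σₗ aₗ[1]bₗ[0]cₗ = [8, -10, -2] − (2)·(1)·[-1, 0, 1] − (-1)·(2)·[-1, 1, 0] = [8, -8, -4]. Then w[k] = R[1,0,k] / 4 for each k, giving w = [8, -8, -4] / 4 = [2, -2, -1].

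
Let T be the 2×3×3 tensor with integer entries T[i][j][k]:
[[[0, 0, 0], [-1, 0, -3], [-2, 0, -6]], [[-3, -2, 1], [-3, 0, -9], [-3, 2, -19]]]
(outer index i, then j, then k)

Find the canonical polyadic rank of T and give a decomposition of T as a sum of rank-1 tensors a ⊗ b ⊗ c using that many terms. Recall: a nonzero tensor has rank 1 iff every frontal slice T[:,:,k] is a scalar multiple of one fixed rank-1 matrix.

rank(T) = 2

Lower bound: the mode-2 unfolding of T (rows indexed by j, columns by (i,k) = (0,0), (0,1), (0,2), (1,0), (1,1), (1,2)) is [[0, 0, 0, -3, -2, 1], [-1, 0, -3, -3, 0, -9], [-2, 0, -6, -3, 2, -19]].
There the 2×2 minor on rows j ∈ {0, 1}, columns (i,k) ∈ {(0,0), (1,0)} is det [[0, -3], [-1, -3]] = -3 ≠ 0, so this unfolding has rank ≥ 2; CP rank is at least every unfolding rank, so rank(T) ≥ 2. (This is only a lower bound: in general the CP rank may exceed every unfolding rank, so we still need to exhibit 2 rank-1 terms summing to T.)
Upper bound — finding two terms. Write S_k = T[:,:,k] for the frontal slices: S₀ = [[0, -1, -2], [-3, -3, -3]], S₁ = [[0, 0, 0], [-2, 0, 2]], S₂ = [[0, -3, -6], [1, -9, -19]].
If T = a₁ ⊗ b₁ ⊗ c₁ + a₂ ⊗ b₂ ⊗ c₂ then each S_k = c₁[k]·a₁b₁ᵀ + c₂[k]·a₂b₂ᵀ. S₀ and S₁ are linearly independent, so a₁b₁ᵀ and a₂b₂ᵀ must span the same plane of matrices: they are the rank-1 matrices of the form x·S₀ + y·S₁.
The 2×2 minor of x·S₀ + y·S₁ on rows {0,1}, columns {0,1} is −3·x² − 2·xy = −(3·x + 2·y)(x), vanishing at (x:y) = (2:-3) and (0:1).
M₁ = 2·S₀ − 3·S₁ = [[0, -2, -4], [0, -6, -12]] = (-2)·[1, 3][0, 1, 2]ᵀ and M₂ = S₁ = [[0, 0, 0], [-2, 0, 2]] = (-2)·[0, 1][1, 0, -1]ᵀ, so take a₁ = [1, 3], b₁ = [0, 1, 2], a₂ = [0, 1], b₂ = [1, 0, -1].
Each slice is an integer combination of E₁ = a₁b₁ᵀ and E₂ = a₂b₂ᵀ: S₀ = −E₁ − 3·E₂, S₁ = −2·E₂, S₂ = −3·E₁ + E₂; reading off coefficients, c₁ = [-1, 0, -3] and c₂ = [-3, -2, 1].
Hence T = [1, 3] ⊗ [0, 1, 2] ⊗ [-1, 0, -3] + [0, 1] ⊗ [1, 0, -1] ⊗ [-3, -2, 1], so rank(T) ≤ 2.
These bounds meet, so rank(T) = 2.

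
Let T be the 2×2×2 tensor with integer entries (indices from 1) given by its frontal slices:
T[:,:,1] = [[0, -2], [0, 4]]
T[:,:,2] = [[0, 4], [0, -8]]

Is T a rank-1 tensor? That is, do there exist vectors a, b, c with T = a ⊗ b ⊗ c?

If T = a ⊗ b ⊗ c then every fibre of T is a multiple of the corresponding factor, so read the factors off the fibres through the nonzero entry T[1,2,1] = -2.
The mode-1 fibre T[:,2,1] = [-2, 4] gives a = (1, -2) (primitive direction); the mode-2 fibre T[1,:,1] = [0, -2] gives b = (0, 1); then c[k] = T[1,2,k] / (a[1]·b[2]) = [-2, 4] / 1 = (-2, 4).
Expanding (1, -2) ⊗ (0, 1) ⊗ (-2, 4) reproduces all 8 entries of T, so T = (1, -2) ⊗ (0, 1) ⊗ (-2, 4) and rank(T) ≤ 1.
Equivalently every frontal slice T[:,:,k] is c[k] times the rank-1 matrix (1, -2) ⊗ (0, 1). So T has rank 1 (it is nonzero).

Yes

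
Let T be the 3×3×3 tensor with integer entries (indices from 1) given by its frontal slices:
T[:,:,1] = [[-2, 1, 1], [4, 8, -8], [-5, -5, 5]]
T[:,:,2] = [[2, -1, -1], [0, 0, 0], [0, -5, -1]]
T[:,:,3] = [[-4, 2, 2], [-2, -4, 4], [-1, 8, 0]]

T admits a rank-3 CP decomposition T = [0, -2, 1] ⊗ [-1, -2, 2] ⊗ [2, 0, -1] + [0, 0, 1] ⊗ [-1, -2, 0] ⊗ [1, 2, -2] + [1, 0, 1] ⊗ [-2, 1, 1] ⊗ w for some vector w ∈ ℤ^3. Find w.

Subtract the known terms from T to get the rank-1 residual R = [1, 0, 1] ⊗ [-2, 1, 1] ⊗ w, so R[i,j,k] = a[i]·b[j]·w[k]. Pick indices with nonzero a[1]·b[1] = (1)·(-2) = -2. Only the fibre through (1,1,·) is needed: R[1,1,:] = T[1,1,:] − Σₗ aₗ[1]bₗ[1]cₗ = [-2, 2, -4] − (0)·(-1)·[2, 0, -1] − (0)·(-1)·[1, 2, -2] = [-2, 2, -4]. Then w[k] = R[1,1,k] / -2 for each k, giving w = [-2, 2, -4] / -2 = [1, -1, 2].

w = [1, -1, 2]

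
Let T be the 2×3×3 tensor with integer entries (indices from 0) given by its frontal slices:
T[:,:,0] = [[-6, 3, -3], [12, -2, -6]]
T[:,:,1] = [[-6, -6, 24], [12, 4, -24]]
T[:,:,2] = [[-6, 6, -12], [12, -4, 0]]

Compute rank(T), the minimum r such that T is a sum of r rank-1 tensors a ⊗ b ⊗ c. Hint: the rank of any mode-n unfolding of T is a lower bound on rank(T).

Lower bound: the mode-3 unfolding of T (rows indexed by k, columns by (i,j) = (0,0), (0,1), (0,2), (1,0), (1,1), (1,2)) is [[-6, 3, -3, 12, -2, -6], [-6, -6, 24, 12, 4, -24], [-6, 6, -12, 12, -4, 0]].
There the 2×2 minor on rows k ∈ {0, 1}, columns (i,j) ∈ {(0,0), (0,1)} is det [[-6, 3], [-6, -6]] = 54 ≠ 0, so this unfolding has rank ≥ 2; CP rank is at least every unfolding rank, so rank(T) ≥ 2. (Unfolding ranks only ever bound the CP rank from below — rank(T) can be strictly larger than all of them — so the matching upper bound has to come from an explicit 2-term decomposition.)
Upper bound — finding two terms. Write S_k = T[:,:,k] for the frontal slices: S₀ = [[-6, 3, -3], [12, -2, -6]], S₁ = [[-6, -6, 24], [12, 4, -24]], S₂ = [[-6, 6, -12], [12, -4, 0]].
If T = a₁ ⊗ b₁ ⊗ c₁ + a₂ ⊗ b₂ ⊗ c₂ then each S_k = c₁[k]·a₁b₁ᵀ + c₂[k]·a₂b₂ᵀ. S₀ and S₁ are linearly independent, so a₁b₁ᵀ and a₂b₂ᵀ must span the same plane of matrices: they are the rank-1 matrices of the form x·S₀ + y·S₁.
The 2×2 minor of x·S₀ + y·S₁ on rows {0,1}, columns {0,1} is −24·x² + 24·xy + 48·y² = (-24)·(x − 2·y)(x + y), vanishing at (x:y) = (2:1) and (1:-1).
M₁ = 2·S₀ + S₁ = [[-18, 0, 18], [36, 0, -36]] = (-18)·[1, -2][1, 0, -1]ᵀ and M₂ = S₀ − S₁ = [[0, 9, -27], [0, -6, 18]] = 3·[3, -2][0, 1, -3]ᵀ, so take a₁ = [1, -2], b₁ = [1, 0, -1], a₂ = [3, -2], b₂ = [0, 1, -3].
Each slice is an integer combination of E₁ = a₁b₁ᵀ and E₂ = a₂b₂ᵀ: S₀ = −6·E₁ + E₂, S₁ = −6·E₁ − 2·E₂, S₂ = −6·E₁ + 2·E₂; reading off coefficients, c₁ = [-6, -6, -6] and c₂ = [1, -2, 2].
Hence T = [1, -2] ⊗ [1, 0, -1] ⊗ [-6, -6, -6] + [3, -2] ⊗ [0, 1, -3] ⊗ [1, -2, 2], so rank(T) ≤ 2.
These bounds meet, so rank(T) = 2.

2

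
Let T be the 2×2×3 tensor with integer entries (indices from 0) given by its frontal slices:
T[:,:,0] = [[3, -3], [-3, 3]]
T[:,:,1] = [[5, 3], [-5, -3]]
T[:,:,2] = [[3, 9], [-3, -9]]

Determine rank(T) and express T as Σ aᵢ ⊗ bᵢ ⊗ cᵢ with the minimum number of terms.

Lower bound: the mode-2 unfolding of T (rows indexed by j, columns by (i,k) = (0,0), (0,1), (0,2), (1,0), (1,1), (1,2)) is [[3, 5, 3, -3, -5, -3], [-3, 3, 9, 3, -3, -9]].
There the 2×2 minor on rows j ∈ {0, 1}, columns (i,k) ∈ {(0,0), (0,1)} is det [[3, 5], [-3, 3]] = 24 ≠ 0, so this unfolding has rank ≥ 2; CP rank is at least every unfolding rank, so rank(T) ≥ 2. (This is only a lower bound: in general the CP rank may exceed every unfolding rank, so we still need to exhibit 2 rank-1 terms summing to T.)
Upper bound — finding two terms. Every mode-1 slice of T is a multiple of one matrix: T[i,:,:] = a[i]·M with a = (1, -1) and M = [[3, 5, 3], [-3, 3, 9]] (rows indexed by j, columns by k). So it suffices to write M as a sum of two rank-1 matrices.
Splitting M by its rows (j = 0, 1), M = (1, 0)(3, 5, 3)ᵀ + (0, 1)(-3, 3, 9)ᵀ.
Hence T = (1, -1) ⊗ (1, 0) ⊗ (3, 5, 3) + (1, -1) ⊗ (0, 1) ⊗ (-3, 3, 9), so rank(T) ≤ 2.
These bounds meet, so rank(T) = 2.
Check entry T[0,1,0] = -3: (1)·(0)·(3) + (1)·(1)·(-3) = -3.

rank(T) = 2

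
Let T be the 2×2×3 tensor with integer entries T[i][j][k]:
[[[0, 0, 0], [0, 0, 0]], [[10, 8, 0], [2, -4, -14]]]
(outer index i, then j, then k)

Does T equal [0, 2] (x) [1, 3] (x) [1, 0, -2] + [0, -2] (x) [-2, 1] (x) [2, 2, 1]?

Reconstruct entrywise from the claimed factors. For example, T[0,0,0] = 0 and Σₗ aₗ[0]bₗ[0]cₗ[0] = (0)·(1)·(1) + (0)·(-2)·(2) = 0; checking all 12 entries, every one matches. The claim holds.

Yes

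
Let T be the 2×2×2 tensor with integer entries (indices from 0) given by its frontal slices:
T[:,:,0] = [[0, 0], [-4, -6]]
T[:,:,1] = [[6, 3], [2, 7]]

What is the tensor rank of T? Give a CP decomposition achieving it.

rank(T) = 2

Lower bound: the mode-1 unfolding of T (rows indexed by i, columns by (j,k) = (0,0), (0,1), (1,0), (1,1)) is [[0, 6, 0, 3], [-4, 2, -6, 7]].
There the 2×2 minor on rows i ∈ {0, 1}, columns (j,k) ∈ {(0,0), (0,1)} is det [[0, 6], [-4, 2]] = 24 ≠ 0, so this unfolding has rank ≥ 2; CP rank is at least every unfolding rank, so rank(T) ≥ 2. (This is only a lower bound: in general the CP rank may exceed every unfolding rank, so we still need to exhibit 2 rank-1 terms summing to T.)
Upper bound — finding two terms. Write S_k = T[:,:,k] for the frontal slices: S₀ = [[0, 0], [-4, -6]], S₁ = [[6, 3], [2, 7]].
If T = a₁ (x) b₁ (x) c₁ + a₂ (x) b₂ (x) c₂ then each S_k = c₁[k]·a₁b₁ᵀ + c₂[k]·a₂b₂ᵀ. S₀ and S₁ are linearly independent, so a₁b₁ᵀ and a₂b₂ᵀ must span the same plane of matrices: they are the rank-1 matrices of the form x·S₀ + y·S₁.
det(x·S₀ + y·S₁) is −24·xy + 36·y² = (-12)·(2·x − 3·y)(y), vanishing at (x:y) = (3:2) and (1:0).
M₁ = 3·S₀ + 2·S₁ = [[12, 6], [-8, -4]] = 2·[3, -2][2, 1]ᵀ and M₂ = S₀ = [[0, 0], [-4, -6]] = (-2)·[0, 1][2, 3]ᵀ, so take a₁ = [3, -2], b₁ = [2, 1], a₂ = [0, 1], b₂ = [2, 3].
Each slice is an integer combination of E₁ = a₁b₁ᵀ and E₂ = a₂b₂ᵀ: S₀ = −2·E₂, S₁ = E₁ + 3·E₂; reading off coefficients, c₁ = [0, 1] and c₂ = [-2, 3].
Hence T = [3, -2] (x) [2, 1] (x) [0, 1] + [0, 1] (x) [2, 3] (x) [-2, 3], so rank(T) ≤ 2.
These bounds meet, so rank(T) = 2.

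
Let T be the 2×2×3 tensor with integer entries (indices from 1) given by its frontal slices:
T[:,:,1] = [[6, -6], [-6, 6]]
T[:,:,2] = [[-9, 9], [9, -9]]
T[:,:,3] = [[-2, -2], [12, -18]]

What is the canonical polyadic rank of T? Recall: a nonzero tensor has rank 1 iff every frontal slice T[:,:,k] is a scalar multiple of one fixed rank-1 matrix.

Lower bound: the mode-2 unfolding of T (rows indexed by j, columns by (i,k) = (1,1), (1,2), (1,3), (2,1), (2,2), (2,3)) is [[6, -9, -2, -6, 9, 12], [-6, 9, -2, 6, -9, -18]].
There the 2×2 minor on rows j ∈ {1, 2}, columns (i,k) ∈ {(1,1), (1,3)} is det [[6, -2], [-6, -2]] = -24 ≠ 0, so this unfolding has rank ≥ 2; CP rank is at least every unfolding rank, so rank(T) ≥ 2. (Flattening ranks never certify an upper bound on CP rank; for that we must actually write T with 2 rank-1 terms.)
Upper bound — finding two terms. Write S_k = T[:,:,k] for the frontal slices: S₁ = [[6, -6], [-6, 6]], S₂ = [[-9, 9], [9, -9]], S₃ = [[-2, -2], [12, -18]].
If T = a₁ ⊗ b₁ ⊗ c₁ + a₂ ⊗ b₂ ⊗ c₂ then each S_k = c₁[k]·a₁b₁ᵀ + c₂[k]·a₂b₂ᵀ. S₁ and S₃ are linearly independent, so a₁b₁ᵀ and a₂b₂ᵀ must span the same plane of matrices: they are the rank-1 matrices of the form x·S₁ + y·S₃.
det(x·S₁ + y·S₃) is −60·xy + 60·y² = (-60)·(x − y)(y), vanishing at (x:y) = (1:1) and (1:0).
M₁ = S₁ + S₃ = [[4, -8], [6, -12]] = 2·[2, 3][1, -2]ᵀ and M₂ = S₁ = [[6, -6], [-6, 6]] = 6·[1, -1][1, -1]ᵀ, so take a₁ = [2, 3], b₁ = [1, -2], a₂ = [1, -1], b₂ = [1, -1].
Each slice is an integer combination of E₁ = a₁b₁ᵀ and E₂ = a₂b₂ᵀ: S₁ = 6·E₂, S₂ = −9·E₂, S₃ = 2·E₁ − 6·E₂; reading off coefficients, c₁ = [0, 0, 2] and c₂ = [6, -9, -6].
Hence T = [2, 3] ⊗ [1, -2] ⊗ [0, 0, 2] + [1, -1] ⊗ [1, -1] ⊗ [6, -9, -6], so rank(T) ≤ 2.
These bounds meet, so rank(T) = 2.
Check entry T[1,1,3] = -2: (2)·(1)·(2) + (1)·(1)·(-6) = -2.

2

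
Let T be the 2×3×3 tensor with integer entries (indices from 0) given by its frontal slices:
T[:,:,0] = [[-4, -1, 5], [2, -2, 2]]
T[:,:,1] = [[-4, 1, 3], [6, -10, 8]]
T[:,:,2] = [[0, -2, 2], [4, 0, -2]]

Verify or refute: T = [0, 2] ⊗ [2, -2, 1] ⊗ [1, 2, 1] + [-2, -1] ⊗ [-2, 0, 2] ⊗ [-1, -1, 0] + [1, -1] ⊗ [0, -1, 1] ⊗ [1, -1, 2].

No

Reconstruct entry (1,1,0) from the claimed factors: Σₗ aₗ[1]bₗ[1]cₗ[0] = (2)·(-2)·(1) + (-1)·(0)·(-1) + (-1)·(-1)·(1) = -3, but T[1,1,0] = -2. The claim is false.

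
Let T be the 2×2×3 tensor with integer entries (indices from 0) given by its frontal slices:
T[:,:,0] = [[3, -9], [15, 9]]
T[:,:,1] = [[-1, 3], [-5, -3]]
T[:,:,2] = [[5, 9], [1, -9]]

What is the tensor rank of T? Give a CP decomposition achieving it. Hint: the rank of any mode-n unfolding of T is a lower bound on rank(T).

Lower bound: the mode-2 unfolding of T (rows indexed by j, columns by (i,k) = (0,0), (0,1), (0,2), (1,0), (1,1), (1,2)) is [[3, -1, 5, 15, -5, 1], [-9, 3, 9, 9, -3, -9]].
There the 2×2 minor on rows j ∈ {0, 1}, columns (i,k) ∈ {(0,0), (0,2)} is det [[3, 5], [-9, 9]] = 72 ≠ 0, so this unfolding has rank ≥ 2; CP rank is at least every unfolding rank, so rank(T) ≥ 2. (Unfolding ranks only ever bound the CP rank from below — rank(T) can be strictly larger than all of them — so the matching upper bound has to come from an explicit 2-term decomposition.)
Upper bound — finding two terms. Write S_k = T[:,:,k] for the frontal slices: S₀ = [[3, -9], [15, 9]], S₁ = [[-1, 3], [-5, -3]], S₂ = [[5, 9], [1, -9]].
If T = a₁ ⊗ b₁ ⊗ c₁ + a₂ ⊗ b₂ ⊗ c₂ then each S_k = c₁[k]·a₁b₁ᵀ + c₂[k]·a₂b₂ᵀ. S₀ and S₂ are linearly independent, so a₁b₁ᵀ and a₂b₂ᵀ must span the same plane of matrices: they are the rank-1 matrices of the form x·S₀ + y·S₂.
det(x·S₀ + y·S₂) is 162·x² − 108·xy − 54·y² = 54·(x − y)(3·x + y), vanishing at (x:y) = (1:1) and (1:-3).
M₁ = S₀ + S₂ = [[8, 0], [16, 0]] = 8·[1, 2][1, 0]ᵀ and M₂ = S₀ − 3·S₂ = [[-12, -36], [12, 36]] = (-12)·[1, -1][1, 3]ᵀ, so take a₁ = [1, 2], b₁ = [1, 0], a₂ = [1, -1], b₂ = [1, 3].
Each slice is an integer combination of E₁ = a₁b₁ᵀ and E₂ = a₂b₂ᵀ: S₀ = 6·E₁ − 3·E₂, S₁ = −2·E₁ + E₂, S₂ = 2·E₁ + 3·E₂; reading off coefficients, c₁ = [6, -2, 2] and c₂ = [-3, 1, 3].
Hence T = [1, 2] ⊗ [1, 0] ⊗ [6, -2, 2] + [1, -1] ⊗ [1, 3] ⊗ [-3, 1, 3], so rank(T) ≤ 2.
These bounds meet, so rank(T) = 2.

rank(T) = 2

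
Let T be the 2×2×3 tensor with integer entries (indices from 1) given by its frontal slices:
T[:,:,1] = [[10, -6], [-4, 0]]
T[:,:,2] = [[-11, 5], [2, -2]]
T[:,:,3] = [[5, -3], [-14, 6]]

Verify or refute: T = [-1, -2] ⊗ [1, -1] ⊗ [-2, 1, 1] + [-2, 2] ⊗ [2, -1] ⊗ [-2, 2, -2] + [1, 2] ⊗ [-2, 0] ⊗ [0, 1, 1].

Yes

Reconstruct entrywise from the claimed factors. For example, T[1,1,1] = 10 and Σₗ aₗ[1]bₗ[1]cₗ[1] = (-1)·(1)·(-2) + (-2)·(2)·(-2) + (1)·(-2)·(0) = 10; checking all 12 entries, every one matches. The claim holds.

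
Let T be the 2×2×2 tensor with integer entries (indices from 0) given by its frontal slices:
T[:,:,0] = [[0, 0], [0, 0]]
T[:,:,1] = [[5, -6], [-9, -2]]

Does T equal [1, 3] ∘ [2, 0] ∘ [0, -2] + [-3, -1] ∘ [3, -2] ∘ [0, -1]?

Reconstruct entrywise from the claimed factors. For example, T[1,0,1] = -9 and Σₗ aₗ[1]bₗ[0]cₗ[1] = (3)·(2)·(-2) + (-1)·(3)·(-1) = -9; checking all 8 entries, every one matches. The claim holds.

Yes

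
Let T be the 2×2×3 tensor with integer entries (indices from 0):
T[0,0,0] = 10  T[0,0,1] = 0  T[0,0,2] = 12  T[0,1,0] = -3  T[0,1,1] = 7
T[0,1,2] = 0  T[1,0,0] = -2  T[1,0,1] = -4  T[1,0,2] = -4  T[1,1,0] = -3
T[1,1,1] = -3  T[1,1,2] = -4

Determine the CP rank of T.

3

Lower bound: the mode-3 unfolding of T (rows indexed by k, columns by (i,j) = (0,0), (0,1), (1,0), (1,1)) is [[10, -3, -2, -3], [0, 7, -4, -3], [12, 0, -4, -4]].
There the 3×3 minor on rows k ∈ {0, 1, 2}, columns (i,j) ∈ {(0,0), (0,1), (1,0)} is det [[10, -3, -2], [0, 7, -4], [12, 0, -4]] = 32 ≠ 0, so this unfolding has rank ≥ 3; CP rank is at least every unfolding rank, so rank(T) ≥ 3. (Flattening ranks never certify an upper bound on CP rank; for that we must actually write T with 3 rank-1 terms.)
Upper bound: T is a sum of 3 rank-1 terms, T = [1, -1] ⊗ [1, 1] ⊗ [2, 4, 4] + [1, 0] ⊗ [2, -1] ⊗ [4, -2, 4] + [1, 1] ⊗ [0, 1] ⊗ [-1, 1, 0] (one valid choice — decompositions are not unique — normalised so each a, b is primitive with positive first nonzero entry; check it by expanding all entries), so rank(T) ≤ 3.
These bounds meet, so rank(T) = 3.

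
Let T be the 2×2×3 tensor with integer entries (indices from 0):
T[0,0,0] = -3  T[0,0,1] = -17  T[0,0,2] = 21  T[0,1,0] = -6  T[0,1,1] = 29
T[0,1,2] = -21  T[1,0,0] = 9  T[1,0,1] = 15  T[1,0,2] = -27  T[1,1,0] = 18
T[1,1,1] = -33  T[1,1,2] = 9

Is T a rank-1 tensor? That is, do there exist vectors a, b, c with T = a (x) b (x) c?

The mode-1 unfolding of T (rows indexed by i, columns by (j,k) = (0,0), (0,1), (0,2), (1,0), (1,1), (1,2)) is [[-3, -17, 21, -6, 29, -21], [9, 15, -27, 18, -33, 9]].
There the 2×2 minor on rows i ∈ {0, 1}, columns (j,k) ∈ {(0,0), (0,1)} is det [[-3, -17], [9, 15]] = 108 ≠ 0, so this unfolding has rank ≥ 2; CP rank is at least every unfolding rank, so rank(T) ≥ 2.
In particular rank(T) ≥ 2 > 1, so T is not rank-1.

No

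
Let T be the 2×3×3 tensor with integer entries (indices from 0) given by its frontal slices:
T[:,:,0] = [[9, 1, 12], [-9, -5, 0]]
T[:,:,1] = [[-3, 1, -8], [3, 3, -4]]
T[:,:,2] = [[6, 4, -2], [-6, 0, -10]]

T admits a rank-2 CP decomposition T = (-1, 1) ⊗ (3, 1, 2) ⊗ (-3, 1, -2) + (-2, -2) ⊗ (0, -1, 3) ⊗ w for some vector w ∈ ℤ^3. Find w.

w = (-1, 1, 1)

Subtract the known terms from T to get the rank-1 residual R = (-2, -2) ⊗ (0, -1, 3) ⊗ w, so R[i,j,k] = a[i]·b[j]·w[k]. Pick indices with nonzero a[0]·b[1] = (-2)·(-1) = 2. Only the fibre through (0,1,·) is needed: R[0,1,:] = T[0,1,:] − Σₗ aₗ[0]bₗ[1]cₗ = [1, 1, 4] − (-1)·(1)·(-3, 1, -2) = [-2, 2, 2]. Then w[k] = R[0,1,k] / 2 for each k, giving w = [-2, 2, 2] / 2 = (-1, 1, 1).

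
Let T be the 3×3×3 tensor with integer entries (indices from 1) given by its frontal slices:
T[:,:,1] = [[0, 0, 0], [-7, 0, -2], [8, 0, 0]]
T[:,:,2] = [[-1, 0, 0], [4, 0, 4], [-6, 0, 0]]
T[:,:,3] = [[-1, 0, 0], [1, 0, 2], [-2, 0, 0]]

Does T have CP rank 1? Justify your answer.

The mode-3 unfolding of T (rows indexed by k, columns by (i,j) = (1,1), (1,2), (1,3), (2,1), (2,2), (2,3), (3,1), (3,2), (3,3)) is [[0, 0, 0, -7, 0, -2, 8, 0, 0], [-1, 0, 0, 4, 0, 4, -6, 0, 0], [-1, 0, 0, 1, 0, 2, -2, 0, 0]].
There the 3×3 minor on rows k ∈ {1, 2, 3}, columns (i,j) ∈ {(1,1), (2,1), (2,3)} is det [[0, -7, -2], [-1, 4, 4], [-1, 1, 2]] = 8 ≠ 0, so this unfolding has rank ≥ 3; CP rank is at least every unfolding rank, so rank(T) ≥ 3.
In particular rank(T) ≥ 3 > 1, so T is not rank-1.

No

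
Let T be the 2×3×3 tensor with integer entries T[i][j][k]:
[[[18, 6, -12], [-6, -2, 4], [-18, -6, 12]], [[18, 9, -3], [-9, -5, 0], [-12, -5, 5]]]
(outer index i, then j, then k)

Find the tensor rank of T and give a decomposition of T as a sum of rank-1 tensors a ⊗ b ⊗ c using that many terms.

rank(T) = 2

Lower bound: the mode-3 unfolding of T (rows indexed by k, columns by (i,j) = (0,0), (0,1), (0,2), (1,0), (1,1), (1,2)) is [[18, -6, -18, 18, -9, -12], [6, -2, -6, 9, -5, -5], [-12, 4, 12, -3, 0, 5]].
There the 2×2 minor on rows k ∈ {0, 1}, columns (i,j) ∈ {(0,0), (1,0)} is det [[18, 18], [6, 9]] = 54 ≠ 0, so this unfolding has rank ≥ 2; CP rank is at least every unfolding rank, so rank(T) ≥ 2. (Unfolding ranks only ever bound the CP rank from below — rank(T) can be strictly larger than all of them — so the matching upper bound has to come from an explicit 2-term decomposition.)
Upper bound — finding two terms. Write S_k = T[:,:,k] for the frontal slices: S₀ = [[18, -6, -18], [18, -9, -12]], S₁ = [[6, -2, -6], [9, -5, -5]], S₂ = [[-12, 4, 12], [-3, 0, 5]].
If T = a₁ ⊗ b₁ ⊗ c₁ + a₂ ⊗ b₂ ⊗ c₂ then each S_k = c₁[k]·a₁b₁ᵀ + c₂[k]·a₂b₂ᵀ. S₀ and S₁ are linearly independent, so a₁b₁ᵀ and a₂b₂ᵀ must span the same plane of matrices: they are the rank-1 matrices of the form x·S₀ + y·S₁.
The 2×2 minor of x·S₀ + y·S₁ on rows {0,1}, columns {0,1} is −54·x² − 54·xy − 12·y² = (-6)·(3·x + 2·y)(3·x + y), vanishing at (x:y) = (2:-3) and (1:-3).
M₁ = 2·S₀ − 3·S₁ = [[18, -6, -18], [9, -3, -9]] = 3·[2, 1][3, -1, -3]ᵀ and M₂ = S₀ − 3·S₁ = [[0, 0, 0], [-9, 6, 3]] = (-3)·[0, 1][3, -2, -1]ᵀ, so take a₁ = [2, 1], b₁ = [3, -1, -3], a₂ = [0, 1], b₂ = [3, -2, -1].
Each slice is an integer combination of E₁ = a₁b₁ᵀ and E₂ = a₂b₂ᵀ: S₀ = 3·E₁ + 3·E₂, S₁ = E₁ + 2·E₂, S₂ = −2·E₁ + E₂; reading off coefficients, c₁ = [3, 1, -2] and c₂ = [3, 2, 1].
Hence T = [2, 1] ⊗ [3, -1, -3] ⊗ [3, 1, -2] + [0, 1] ⊗ [3, -2, -1] ⊗ [3, 2, 1], so rank(T) ≤ 2.
These bounds meet, so rank(T) = 2.
Check entry T[1,2,0] = -12: (1)·(-3)·(3) + (1)·(-1)·(3) = -12.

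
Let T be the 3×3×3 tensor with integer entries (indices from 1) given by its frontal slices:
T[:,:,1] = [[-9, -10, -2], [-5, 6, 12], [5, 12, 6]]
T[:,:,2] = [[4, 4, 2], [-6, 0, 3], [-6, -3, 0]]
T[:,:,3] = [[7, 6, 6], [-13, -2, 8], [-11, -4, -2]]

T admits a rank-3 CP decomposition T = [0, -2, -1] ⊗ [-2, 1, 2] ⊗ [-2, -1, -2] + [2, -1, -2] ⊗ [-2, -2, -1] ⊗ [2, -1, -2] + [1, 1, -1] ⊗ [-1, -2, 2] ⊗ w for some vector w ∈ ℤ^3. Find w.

Subtract the known terms from T to get the rank-1 residual R = [1, 1, -1] ⊗ [-1, -2, 2] ⊗ w, so R[i,j,k] = a[i]·b[j]·w[k]. Pick indices with nonzero a[1]·b[1] = (1)·(-1) = -1. Only the fibre through (1,1,·) is needed: R[1,1,:] = T[1,1,:] − Σₗ aₗ[1]bₗ[1]cₗ = [-9, 4, 7] − (0)·(-2)·[-2, -1, -2] − (2)·(-2)·[2, -1, -2] = [-1, 0, -1]. Then w[k] = R[1,1,k] / -1 for each k, giving w = [-1, 0, -1] / -1 = [1, 0, 1].

w = [1, 0, 1]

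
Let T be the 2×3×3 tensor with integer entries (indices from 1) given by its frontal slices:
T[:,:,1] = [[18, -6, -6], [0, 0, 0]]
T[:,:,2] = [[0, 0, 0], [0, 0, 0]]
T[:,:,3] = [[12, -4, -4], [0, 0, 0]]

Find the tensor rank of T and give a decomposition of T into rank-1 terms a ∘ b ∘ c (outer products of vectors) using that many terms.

Lower bound: T ≠ 0 (e.g. T[1,1,1] = 18), so rank(T) ≥ 1.
Upper bound: if T = a ∘ b ∘ c then every fibre of T is a multiple of the corresponding factor, so read the factors off the fibres through the nonzero entry T[1,1,1] = 18.
The mode-1 fibre T[:,1,1] = [18, 0] gives a = (1, 0) (primitive direction); the mode-2 fibre T[1,:,1] = [18, -6, -6] gives b = (3, -1, -1); then c[k] = T[1,1,k] / (a[1]·b[1]) = [18, 0, 12] / 3 = (6, 0, 4).
Expanding (1, 0) ∘ (3, -1, -1) ∘ (6, 0, 4) reproduces all 18 entries of T, so T = (1, 0) ∘ (3, -1, -1) ∘ (6, 0, 4) and rank(T) ≤ 1.
These bounds meet, so rank(T) = 1.
Check entry T[2,3,2] = 0: (0)·(-1)·(0) = 0.

rank(T) = 1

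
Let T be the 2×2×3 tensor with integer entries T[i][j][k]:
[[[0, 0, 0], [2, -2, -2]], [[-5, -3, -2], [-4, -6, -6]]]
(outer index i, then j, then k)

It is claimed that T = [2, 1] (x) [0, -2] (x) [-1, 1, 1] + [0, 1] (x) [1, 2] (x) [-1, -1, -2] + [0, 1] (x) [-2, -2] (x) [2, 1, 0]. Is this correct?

No

Reconstruct entry (0,1,0) from the claimed factors: Σₗ aₗ[0]bₗ[1]cₗ[0] = (2)·(-2)·(-1) + (0)·(2)·(-1) + (0)·(-2)·(2) = 4, but T[0,1,0] = 2. The claim is false.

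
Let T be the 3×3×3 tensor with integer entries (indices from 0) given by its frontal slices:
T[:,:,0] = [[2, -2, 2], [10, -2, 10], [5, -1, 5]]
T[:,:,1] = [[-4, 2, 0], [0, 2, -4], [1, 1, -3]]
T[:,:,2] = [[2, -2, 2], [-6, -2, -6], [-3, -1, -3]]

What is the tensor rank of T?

Lower bound: the mode-3 unfolding of T (rows indexed by k, columns by (i,j) = (0,0), (0,1), (0,2), (1,0), (1,1), (1,2), (2,0), (2,1), (2,2)) is [[2, -2, 2, 10, -2, 10, 5, -1, 5], [-4, 2, 0, 0, 2, -4, 1, 1, -3], [2, -2, 2, -6, -2, -6, -3, -1, -3]].
There the 3×3 minor on rows k ∈ {0, 1, 2}, columns (i,j) ∈ {(0,0), (0,1), (1,0)} is det [[2, -2, 10], [-4, 2, 0], [2, -2, -6]] = 64 ≠ 0, so this unfolding has rank ≥ 3; CP rank is at least every unfolding rank, so rank(T) ≥ 3. (Flattening ranks never certify an upper bound on CP rank; for that we must actually write T with 3 rank-1 terms.)
Upper bound: T is a sum of 3 rank-1 terms, T = [0, 2, 1] ⊗ [1, 0, 1] ⊗ [4, 0, -4] + [1, -1, -1] ⊗ [1, 0, -1] ⊗ [0, -2, 0] + [2, 2, 1] ⊗ [1, -1, 1] ⊗ [1, -1, 1] (written with every a and b primitive with positive leading entry and the scale carried by c; CP decompositions are not unique, and this one is verified by expanding entrywise), so rank(T) ≤ 3.
These bounds meet, so rank(T) = 3.

3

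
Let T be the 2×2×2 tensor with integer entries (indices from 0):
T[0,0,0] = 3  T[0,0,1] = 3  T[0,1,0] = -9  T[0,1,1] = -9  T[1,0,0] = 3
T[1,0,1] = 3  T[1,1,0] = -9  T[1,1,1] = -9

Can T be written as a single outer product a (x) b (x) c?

If T = a (x) b (x) c then every fibre of T is a multiple of the corresponding factor, so read the factors off the fibres through the nonzero entry T[0,0,0] = 3.
The mode-1 fibre T[:,0,0] = [3, 3] gives a = [1, 1] (primitive direction); the mode-2 fibre T[0,:,0] = [3, -9] gives b = [1, -3]; then c[k] = T[0,0,k] / (a[0]·b[0]) = [3, 3] / 1 = [3, 3].
Expanding [1, 1] (x) [1, -3] (x) [3, 3] reproduces all 8 entries of T, so T = [1, 1] (x) [1, -3] (x) [3, 3] and rank(T) ≤ 1.
Equivalently every frontal slice T[:,:,k] is c[k] times the rank-1 matrix [1, 1] (x) [1, -3]. So T has rank 1 (it is nonzero).

Yes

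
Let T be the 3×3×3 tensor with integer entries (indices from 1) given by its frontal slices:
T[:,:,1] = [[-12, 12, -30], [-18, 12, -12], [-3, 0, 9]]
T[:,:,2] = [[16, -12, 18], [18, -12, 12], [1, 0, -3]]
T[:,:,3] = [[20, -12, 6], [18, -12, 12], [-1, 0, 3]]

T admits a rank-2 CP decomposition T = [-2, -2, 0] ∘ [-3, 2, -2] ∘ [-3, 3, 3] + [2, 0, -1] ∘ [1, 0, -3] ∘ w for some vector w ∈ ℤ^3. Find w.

Subtract the known terms from T to get the rank-1 residual R = [2, 0, -1] ∘ [1, 0, -3] ∘ w, so R[i,j,k] = a[i]·b[j]·w[k]. Pick indices with nonzero a[1]·b[1] = (2)·(1) = 2. Only the fibre through (1,1,·) is needed: R[1,1,:] = T[1,1,:] − Σₗ aₗ[1]bₗ[1]cₗ = [-12, 16, 20] − (-2)·(-3)·[-3, 3, 3] = [6, -2, 2]. Then w[k] = R[1,1,k] / 2 for each k, giving w = [6, -2, 2] / 2 = [3, -1, 1].

w = [3, -1, 1]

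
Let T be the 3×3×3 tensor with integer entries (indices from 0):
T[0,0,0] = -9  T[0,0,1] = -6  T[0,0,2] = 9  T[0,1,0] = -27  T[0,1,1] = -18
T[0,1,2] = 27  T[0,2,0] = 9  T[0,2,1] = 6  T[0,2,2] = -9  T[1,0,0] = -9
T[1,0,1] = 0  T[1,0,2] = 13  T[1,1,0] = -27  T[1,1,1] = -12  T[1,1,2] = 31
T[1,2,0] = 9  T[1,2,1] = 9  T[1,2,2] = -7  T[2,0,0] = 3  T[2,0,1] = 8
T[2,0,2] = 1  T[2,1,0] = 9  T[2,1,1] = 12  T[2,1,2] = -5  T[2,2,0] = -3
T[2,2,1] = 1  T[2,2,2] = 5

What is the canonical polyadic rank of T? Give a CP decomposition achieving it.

rank(T) = 2

Lower bound: the mode-3 unfolding of T (rows indexed by k, columns by (i,j) = (0,0), (0,1), (0,2), (1,0), (1,1), (1,2), (2,0), (2,1), (2,2)) is [[-9, -27, 9, -9, -27, 9, 3, 9, -3], [-6, -18, 6, 0, -12, 9, 8, 12, 1], [9, 27, -9, 13, 31, -7, 1, -5, 5]].
There the 2×2 minor on rows k ∈ {0, 1}, columns (i,j) ∈ {(0,0), (1,0)} is det [[-9, -9], [-6, 0]] = -54 ≠ 0, so this unfolding has rank ≥ 2; CP rank is at least every unfolding rank, so rank(T) ≥ 2. (Flattening ranks never certify an upper bound on CP rank; for that we must actually write T with 2 rank-1 terms.)
Upper bound — finding two terms. Write S_k = T[:,:,k] for the frontal slices: S₀ = [[-9, -27, 9], [-9, -27, 9], [3, 9, -3]], S₁ = [[-6, -18, 6], [0, -12, 9], [8, 12, 1]], S₂ = [[9, 27, -9], [13, 31, -7], [1, -5, 5]].
If T = a₁ ⊗ b₁ ⊗ c₁ + a₂ ⊗ b₂ ⊗ c₂ then each S_k = c₁[k]·a₁b₁ᵀ + c₂[k]·a₂b₂ᵀ. S₀ and S₁ are linearly independent, so a₁b₁ᵀ and a₂b₂ᵀ must span the same plane of matrices: they are the rank-1 matrices of the form x·S₀ + y·S₁.
The 2×2 minor of x·S₀ + y·S₁ on rows {0,1}, columns {0,1} is 108·xy + 72·y² = 36·(3·x + 2·y)(y), vanishing at (x:y) = (2:-3) and (1:0).
M₁ = 2·S₀ − 3·S₁ = [[0, 0, 0], [-18, -18, -9], [-18, -18, -9]] = (-9)·[0, 1, 1][2, 2, 1]ᵀ and M₂ = S₀ = [[-9, -27, 9], [-9, -27, 9], [3, 9, -3]] = (-3)·[3, 3, -1][1, 3, -1]ᵀ, so take a₁ = [0, 1, 1], b₁ = [2, 2, 1], a₂ = [3, 3, -1], b₂ = [1, 3, -1].
Each slice is an integer combination of E₁ = a₁b₁ᵀ and E₂ = a₂b₂ᵀ: S₀ = −3·E₂, S₁ = 3·E₁ − 2·E₂, S₂ = 2·E₁ + 3·E₂; reading off coefficients, c₁ = [0, 3, 2] and c₂ = [-3, -2, 3].
Hence T = [0, 1, 1] ⊗ [2, 2, 1] ⊗ [0, 3, 2] + [3, 3, -1] ⊗ [1, 3, -1] ⊗ [-3, -2, 3], so rank(T) ≤ 2.
These bounds meet, so rank(T) = 2.
Check entry T[0,0,1] = -6: (0)·(2)·(3) + (3)·(1)·(-2) = -6.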